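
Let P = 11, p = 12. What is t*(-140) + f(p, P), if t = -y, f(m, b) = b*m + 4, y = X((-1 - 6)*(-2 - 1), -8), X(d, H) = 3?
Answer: 556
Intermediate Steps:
y = 3
f(m, b) = 4 + b*m
t = -3 (t = -1*3 = -3)
t*(-140) + f(p, P) = -3*(-140) + (4 + 11*12) = 420 + (4 + 132) = 420 + 136 = 556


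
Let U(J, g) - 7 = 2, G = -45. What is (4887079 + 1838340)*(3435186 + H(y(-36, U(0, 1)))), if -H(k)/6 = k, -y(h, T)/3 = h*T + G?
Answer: 23058394959936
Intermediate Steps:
U(J, g) = 9 (U(J, g) = 7 + 2 = 9)
y(h, T) = 135 - 3*T*h (y(h, T) = -3*(h*T - 45) = -3*(T*h - 45) = -3*(-45 + T*h) = 135 - 3*T*h)
H(k) = -6*k
(4887079 + 1838340)*(3435186 + H(y(-36, U(0, 1)))) = (4887079 + 1838340)*(3435186 - 6*(135 - 3*9*(-36))) = 6725419*(3435186 - 6*(135 + 972)) = 6725419*(3435186 - 6*1107) = 6725419*(3435186 - 6642) = 6725419*3428544 = 23058394959936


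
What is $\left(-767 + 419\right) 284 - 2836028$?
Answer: $-2934860$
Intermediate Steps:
$\left(-767 + 419\right) 284 - 2836028 = \left(-348\right) 284 - 2836028 = -98832 - 2836028 = -2934860$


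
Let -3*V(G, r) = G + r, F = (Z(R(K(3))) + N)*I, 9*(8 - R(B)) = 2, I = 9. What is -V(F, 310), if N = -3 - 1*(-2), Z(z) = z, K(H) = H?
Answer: 371/3 ≈ 123.67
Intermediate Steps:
R(B) = 70/9 (R(B) = 8 - 1/9*2 = 8 - 2/9 = 70/9)
N = -1 (N = -3 + 2 = -1)
F = 61 (F = (70/9 - 1)*9 = (61/9)*9 = 61)
V(G, r) = -G/3 - r/3 (V(G, r) = -(G + r)/3 = -G/3 - r/3)
-V(F, 310) = -(-1/3*61 - 1/3*310) = -(-61/3 - 310/3) = -1*(-371/3) = 371/3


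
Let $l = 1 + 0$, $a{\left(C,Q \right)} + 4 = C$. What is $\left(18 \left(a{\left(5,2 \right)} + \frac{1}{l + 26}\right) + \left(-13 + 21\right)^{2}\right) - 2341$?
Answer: $- \frac{6775}{3} \approx -2258.3$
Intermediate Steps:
$a{\left(C,Q \right)} = -4 + C$
$l = 1$
$\left(18 \left(a{\left(5,2 \right)} + \frac{1}{l + 26}\right) + \left(-13 + 21\right)^{2}\right) - 2341 = \left(18 \left(\left(-4 + 5\right) + \frac{1}{1 + 26}\right) + \left(-13 + 21\right)^{2}\right) - 2341 = \left(18 \left(1 + \frac{1}{27}\right) + 8^{2}\right) - 2341 = \left(18 \left(1 + \frac{1}{27}\right) + 64\right) - 2341 = \left(18 \cdot \frac{28}{27} + 64\right) - 2341 = \left(\frac{56}{3} + 64\right) - 2341 = \frac{248}{3} - 2341 = - \frac{6775}{3}$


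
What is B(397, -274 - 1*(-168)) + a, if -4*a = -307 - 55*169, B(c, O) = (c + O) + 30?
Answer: 5443/2 ≈ 2721.5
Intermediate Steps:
B(c, O) = 30 + O + c (B(c, O) = (O + c) + 30 = 30 + O + c)
a = 4801/2 (a = -(-307 - 55*169)/4 = -(-307 - 9295)/4 = -1/4*(-9602) = 4801/2 ≈ 2400.5)
B(397, -274 - 1*(-168)) + a = (30 + (-274 - 1*(-168)) + 397) + 4801/2 = (30 + (-274 + 168) + 397) + 4801/2 = (30 - 106 + 397) + 4801/2 = 321 + 4801/2 = 5443/2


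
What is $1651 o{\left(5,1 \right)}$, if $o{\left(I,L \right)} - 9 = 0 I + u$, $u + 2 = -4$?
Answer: $4953$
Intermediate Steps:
$u = -6$ ($u = -2 - 4 = -6$)
$o{\left(I,L \right)} = 3$ ($o{\left(I,L \right)} = 9 - \left(6 + 0 I\right) = 9 + \left(0 - 6\right) = 9 - 6 = 3$)
$1651 o{\left(5,1 \right)} = 1651 \cdot 3 = 4953$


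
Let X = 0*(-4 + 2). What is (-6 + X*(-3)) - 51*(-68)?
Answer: 3462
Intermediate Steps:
X = 0 (X = 0*(-2) = 0)
(-6 + X*(-3)) - 51*(-68) = (-6 + 0*(-3)) - 51*(-68) = (-6 + 0) + 3468 = -6 + 3468 = 3462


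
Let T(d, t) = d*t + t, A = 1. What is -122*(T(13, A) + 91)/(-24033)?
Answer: 4270/8011 ≈ 0.53302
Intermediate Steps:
T(d, t) = t + d*t
-122*(T(13, A) + 91)/(-24033) = -122*(1*(1 + 13) + 91)/(-24033) = -122*(1*14 + 91)*(-1/24033) = -122*(14 + 91)*(-1/24033) = -122*105*(-1/24033) = -12810*(-1/24033) = 4270/8011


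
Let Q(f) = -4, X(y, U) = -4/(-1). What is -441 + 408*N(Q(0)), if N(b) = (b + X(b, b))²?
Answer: -441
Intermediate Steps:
X(y, U) = 4 (X(y, U) = -4*(-1) = 4)
N(b) = (4 + b)² (N(b) = (b + 4)² = (4 + b)²)
-441 + 408*N(Q(0)) = -441 + 408*(4 - 4)² = -441 + 408*0² = -441 + 408*0 = -441 + 0 = -441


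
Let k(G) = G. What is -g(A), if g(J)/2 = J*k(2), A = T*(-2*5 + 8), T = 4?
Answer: 32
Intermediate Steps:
A = -8 (A = 4*(-2*5 + 8) = 4*(-10 + 8) = 4*(-2) = -8)
g(J) = 4*J (g(J) = 2*(J*2) = 2*(2*J) = 4*J)
-g(A) = -4*(-8) = -1*(-32) = 32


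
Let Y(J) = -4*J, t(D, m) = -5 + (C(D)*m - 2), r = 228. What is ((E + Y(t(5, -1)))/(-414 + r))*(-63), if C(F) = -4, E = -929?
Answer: -19257/62 ≈ -310.60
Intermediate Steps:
t(D, m) = -7 - 4*m (t(D, m) = -5 + (-4*m - 2) = -5 + (-2 - 4*m) = -7 - 4*m)
((E + Y(t(5, -1)))/(-414 + r))*(-63) = ((-929 - 4*(-7 - 4*(-1)))/(-414 + 228))*(-63) = ((-929 - 4*(-7 + 4))/(-186))*(-63) = ((-929 - 4*(-3))*(-1/186))*(-63) = ((-929 + 12)*(-1/186))*(-63) = -917*(-1/186)*(-63) = (917/186)*(-63) = -19257/62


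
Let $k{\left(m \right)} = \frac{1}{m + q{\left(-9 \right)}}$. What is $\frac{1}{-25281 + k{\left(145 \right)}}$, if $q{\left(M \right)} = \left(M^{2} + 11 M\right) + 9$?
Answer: $- \frac{136}{3438215} \approx -3.9555 \cdot 10^{-5}$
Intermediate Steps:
$q{\left(M \right)} = 9 + M^{2} + 11 M$
$k{\left(m \right)} = \frac{1}{-9 + m}$ ($k{\left(m \right)} = \frac{1}{m + \left(9 + \left(-9\right)^{2} + 11 \left(-9\right)\right)} = \frac{1}{m + \left(9 + 81 - 99\right)} = \frac{1}{m - 9} = \frac{1}{-9 + m}$)
$\frac{1}{-25281 + k{\left(145 \right)}} = \frac{1}{-25281 + \frac{1}{-9 + 145}} = \frac{1}{-25281 + \frac{1}{136}} = \frac{1}{- \frac{3438215}{136}} = - \frac{136}{3438215}$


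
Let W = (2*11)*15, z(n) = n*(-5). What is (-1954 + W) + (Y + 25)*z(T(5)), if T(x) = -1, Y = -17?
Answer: -1584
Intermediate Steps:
z(n) = -5*n
W = 330 (W = 22*15 = 330)
(-1954 + W) + (Y + 25)*z(T(5)) = (-1954 + 330) + (-17 + 25)*(-5*(-1)) = -1624 + 8*5 = -1624 + 40 = -1584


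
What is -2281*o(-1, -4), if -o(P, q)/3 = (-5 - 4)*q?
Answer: 246348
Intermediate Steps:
o(P, q) = 27*q (o(P, q) = -3*(-5 - 4)*q = -(-27)*q = 27*q)
-2281*o(-1, -4) = -61587*(-4) = -2281*(-108) = 246348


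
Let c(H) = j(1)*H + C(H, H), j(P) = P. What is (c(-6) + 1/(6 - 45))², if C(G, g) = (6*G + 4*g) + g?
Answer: 7890481/1521 ≈ 5187.7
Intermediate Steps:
C(G, g) = 5*g + 6*G (C(G, g) = (4*g + 6*G) + g = 5*g + 6*G)
c(H) = 12*H (c(H) = 1*H + (5*H + 6*H) = H + 11*H = 12*H)
(c(-6) + 1/(6 - 45))² = (12*(-6) + 1/(6 - 45))² = (-72 + 1/(-39))² = (-72 - 1/39)² = (-2809/39)² = 7890481/1521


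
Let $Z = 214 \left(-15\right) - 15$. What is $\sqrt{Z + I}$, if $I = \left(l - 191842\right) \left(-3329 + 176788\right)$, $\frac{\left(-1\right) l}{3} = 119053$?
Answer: $2 i \sqrt{23807291921} \approx 3.0859 \cdot 10^{5} i$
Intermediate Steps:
$l = -357159$ ($l = \left(-3\right) 119053 = -357159$)
$I = -95229164459$ ($I = \left(-357159 - 191842\right) \left(-3329 + 176788\right) = \left(-549001\right) 173459 = -95229164459$)
$Z = -3225$ ($Z = -3210 - 15 = -3225$)
$\sqrt{Z + I} = \sqrt{-3225 - 95229164459} = \sqrt{-95229167684} = 2 i \sqrt{23807291921}$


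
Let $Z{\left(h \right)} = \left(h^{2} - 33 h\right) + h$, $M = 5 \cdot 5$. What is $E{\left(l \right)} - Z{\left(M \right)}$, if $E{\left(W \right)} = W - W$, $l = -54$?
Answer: $175$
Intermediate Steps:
$M = 25$
$E{\left(W \right)} = 0$
$Z{\left(h \right)} = h^{2} - 32 h$
$E{\left(l \right)} - Z{\left(M \right)} = 0 - 25 \left(-32 + 25\right) = 0 - 25 \left(-7\right) = 0 - -175 = 0 + 175 = 175$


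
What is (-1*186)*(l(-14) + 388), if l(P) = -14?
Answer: -69564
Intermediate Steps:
(-1*186)*(l(-14) + 388) = (-1*186)*(-14 + 388) = -186*374 = -69564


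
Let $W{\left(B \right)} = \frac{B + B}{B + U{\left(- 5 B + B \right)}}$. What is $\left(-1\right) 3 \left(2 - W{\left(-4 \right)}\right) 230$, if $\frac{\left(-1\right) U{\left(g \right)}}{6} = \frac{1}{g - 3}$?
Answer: $- \frac{4140}{29} \approx -142.76$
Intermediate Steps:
$U{\left(g \right)} = - \frac{6}{-3 + g}$ ($U{\left(g \right)} = - \frac{6}{g - 3} = - \frac{6}{-3 + g}$)
$W{\left(B \right)} = \frac{2 B}{B - \frac{6}{-3 - 4 B}}$ ($W{\left(B \right)} = \frac{B + B}{B - \frac{6}{-3 + \left(- 5 B + B\right)}} = \frac{2 B}{B - \frac{6}{-3 - 4 B}}$)
$\left(-1\right) 3 \left(2 - W{\left(-4 \right)}\right) 230 = \left(-1\right) 3 \left(2 - 2 \left(-4\right) \frac{1}{6 - 4 \left(3 + 4 \left(-4\right)\right)} \left(3 + 4 \left(-4\right)\right)\right) 230 = - 3 \left(2 - 2 \left(-4\right) \frac{1}{6 - 4 \left(3 - 16\right)} \left(3 - 16\right)\right) 230 = - 3 \left(2 - 2 \left(-4\right) \frac{1}{6 - -52} \left(-13\right)\right) 230 = - 3 \left(2 - 2 \left(-4\right) \frac{1}{6 + 52} \left(-13\right)\right) 230 = - 3 \left(2 - 2 \left(-4\right) \frac{1}{58} \left(-13\right)\right) 230 = - 3 \left(2 - \frac{52}{29}\right) 230 = \left(-3\right) \frac{6}{29} \cdot 230 = \left(- \frac{18}{29}\right) 230 = - \frac{4140}{29}$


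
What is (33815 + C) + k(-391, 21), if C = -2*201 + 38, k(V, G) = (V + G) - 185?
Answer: 32896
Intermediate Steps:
k(V, G) = -185 + G + V (k(V, G) = (G + V) - 185 = -185 + G + V)
C = -364 (C = -402 + 38 = -364)
(33815 + C) + k(-391, 21) = (33815 - 364) + (-185 + 21 - 391) = 33451 - 555 = 32896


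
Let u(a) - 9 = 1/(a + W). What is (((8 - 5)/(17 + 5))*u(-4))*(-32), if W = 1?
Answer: -416/11 ≈ -37.818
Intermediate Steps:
u(a) = 9 + 1/(1 + a) (u(a) = 9 + 1/(a + 1) = 9 + 1/(1 + a))
(((8 - 5)/(17 + 5))*u(-4))*(-32) = (((8 - 5)/(17 + 5))*((10 + 9*(-4))/(1 - 4)))*(-32) = ((3/22)*((10 - 36)/(-3)))*(-32) = ((3*(1/22))*(-⅓*(-26)))*(-32) = ((3/22)*(26/3))*(-32) = (13/11)*(-32) = -416/11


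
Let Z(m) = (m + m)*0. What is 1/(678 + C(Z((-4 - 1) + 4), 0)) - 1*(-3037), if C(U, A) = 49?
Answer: 2207900/727 ≈ 3037.0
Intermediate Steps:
Z(m) = 0 (Z(m) = (2*m)*0 = 0)
1/(678 + C(Z((-4 - 1) + 4), 0)) - 1*(-3037) = 1/(678 + 49) - 1*(-3037) = 1/727 + 3037 = 2207900/727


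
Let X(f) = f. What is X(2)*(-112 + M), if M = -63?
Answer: -350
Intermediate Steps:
X(2)*(-112 + M) = 2*(-112 - 63) = 2*(-175) = -350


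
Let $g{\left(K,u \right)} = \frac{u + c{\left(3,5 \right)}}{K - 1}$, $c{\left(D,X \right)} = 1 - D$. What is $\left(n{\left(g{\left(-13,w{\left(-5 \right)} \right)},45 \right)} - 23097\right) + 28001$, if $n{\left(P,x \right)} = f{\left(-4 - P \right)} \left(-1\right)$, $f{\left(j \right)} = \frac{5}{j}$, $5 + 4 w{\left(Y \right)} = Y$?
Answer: $\frac{593524}{121} \approx 4905.2$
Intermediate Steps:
$w{\left(Y \right)} = - \frac{5}{4} + \frac{Y}{4}$
$g{\left(K,u \right)} = \frac{-2 + u}{-1 + K}$ ($g{\left(K,u \right)} = \frac{u + \left(1 - 3\right)}{K - 1} = \frac{u + \left(1 - 3\right)}{-1 + K} = \frac{u - 2}{-1 + K} = \frac{-2 + u}{-1 + K}$)
$n{\left(P,x \right)} = - \frac{5}{-4 - P}$ ($n{\left(P,x \right)} = \frac{5}{-4 - P} \left(-1\right) = - \frac{5}{-4 - P}$)
$\left(n{\left(g{\left(-13,w{\left(-5 \right)} \right)},45 \right)} - 23097\right) + 28001 = \left(\frac{5}{4 + \frac{-2 + \left(- \frac{5}{4} + \frac{1}{4} \left(-5\right)\right)}{-1 - 13}} - 23097\right) + 28001 = \left(\frac{5}{4 + \frac{-2 - \frac{5}{2}}{-14}} - 23097\right) + 28001 = \left(\frac{5}{4 - \frac{-2 - \frac{5}{2}}{14}} - 23097\right) + 28001 = \left(\frac{5}{4 - - \frac{9}{28}} - 23097\right) + 28001 = \left(\frac{5}{4 + \frac{9}{28}} - 23097\right) + 28001 = \left(\frac{5}{\frac{121}{28}} - 23097\right) + 28001 = \left(5 \cdot \frac{28}{121} - 23097\right) + 28001 = \left(\frac{140}{121} - 23097\right) + 28001 = - \frac{2794597}{121} + 28001 = \frac{593524}{121}$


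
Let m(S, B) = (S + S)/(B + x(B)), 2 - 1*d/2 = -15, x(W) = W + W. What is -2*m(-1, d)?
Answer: 2/51 ≈ 0.039216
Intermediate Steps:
x(W) = 2*W
d = 34 (d = 4 - 2*(-15) = 4 + 30 = 34)
m(S, B) = 2*S/(3*B) (m(S, B) = (S + S)/(B + 2*B) = (2*S)/((3*B)) = (2*S)*(1/(3*B)) = 2*S/(3*B))
-2*m(-1, d) = -4*(-1)/(3*34) = -2*(-1/51) = 2/51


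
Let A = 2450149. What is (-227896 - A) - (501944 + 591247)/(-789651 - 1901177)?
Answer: -7206157378069/2690828 ≈ -2.6780e+6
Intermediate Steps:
(-227896 - A) - (501944 + 591247)/(-789651 - 1901177) = (-227896 - 1*2450149) - (501944 + 591247)/(-789651 - 1901177) = (-227896 - 2450149) - 1093191/(-2690828) = -2678045 - 1093191*(-1)/2690828 = -2678045 - 1*(-1093191/2690828) = -2678045 + 1093191/2690828 = -7206157378069/2690828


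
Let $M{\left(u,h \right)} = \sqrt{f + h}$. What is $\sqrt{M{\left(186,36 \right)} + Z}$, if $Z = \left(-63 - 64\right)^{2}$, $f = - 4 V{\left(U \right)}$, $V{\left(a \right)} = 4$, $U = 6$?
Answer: $\sqrt{16129 + 2 \sqrt{5}} \approx 127.02$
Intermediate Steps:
$f = -16$ ($f = \left(-4\right) 4 = -16$)
$M{\left(u,h \right)} = \sqrt{-16 + h}$
$Z = 16129$ ($Z = \left(-127\right)^{2} = 16129$)
$\sqrt{M{\left(186,36 \right)} + Z} = \sqrt{\sqrt{-16 + 36} + 16129} = \sqrt{\sqrt{20} + 16129} = \sqrt{2 \sqrt{5} + 16129} = \sqrt{16129 + 2 \sqrt{5}}$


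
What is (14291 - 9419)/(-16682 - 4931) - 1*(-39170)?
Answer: 846576338/21613 ≈ 39170.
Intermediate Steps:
(14291 - 9419)/(-16682 - 4931) - 1*(-39170) = 4872/(-21613) + 39170 = 4872*(-1/21613) + 39170 = -4872/21613 + 39170 = 846576338/21613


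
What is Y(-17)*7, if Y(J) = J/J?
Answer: 7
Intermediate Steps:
Y(J) = 1
Y(-17)*7 = 1*7 = 7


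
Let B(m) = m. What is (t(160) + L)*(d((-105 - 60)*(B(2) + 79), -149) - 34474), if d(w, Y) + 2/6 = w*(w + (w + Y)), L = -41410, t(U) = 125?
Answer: -44489132235370/3 ≈ -1.4830e+13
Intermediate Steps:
d(w, Y) = -⅓ + w*(Y + 2*w) (d(w, Y) = -⅓ + w*(w + (w + Y)) = -⅓ + w*(w + (Y + w)) = -⅓ + w*(Y + 2*w))
(t(160) + L)*(d((-105 - 60)*(B(2) + 79), -149) - 34474) = (125 - 41410)*((-⅓ + 2*((-105 - 60)*(2 + 79))² - 149*(-105 - 60)*(2 + 79)) - 34474) = -41285*((-⅓ + 2*(-165*81)² - (-24585)*81) - 34474) = -41285*((-⅓ + 2*(-13365)² - 149*(-13365)) - 34474) = -41285*((-⅓ + 2*178623225 + 1991385) - 34474) = -41285*((-⅓ + 357246450 + 1991385) - 34474) = -41285*(1077713504/3 - 34474) = -41285*1077610082/3 = -44489132235370/3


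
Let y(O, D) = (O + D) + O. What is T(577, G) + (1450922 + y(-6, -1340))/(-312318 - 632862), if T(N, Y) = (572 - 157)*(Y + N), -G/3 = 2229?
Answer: -79888237219/31506 ≈ -2.5357e+6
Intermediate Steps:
G = -6687 (G = -3*2229 = -6687)
y(O, D) = D + 2*O (y(O, D) = (D + O) + O = D + 2*O)
T(N, Y) = 415*N + 415*Y (T(N, Y) = 415*(N + Y) = 415*N + 415*Y)
T(577, G) + (1450922 + y(-6, -1340))/(-312318 - 632862) = (415*577 + 415*(-6687)) + (1450922 + (-1340 + 2*(-6)))/(-312318 - 632862) = (239455 - 2775105) + (1450922 + (-1340 - 12))/(-945180) = -2535650 + (1450922 - 1352)*(-1/945180) = -2535650 + 1449570*(-1/945180) = -2535650 - 48319/31506 = -79888237219/31506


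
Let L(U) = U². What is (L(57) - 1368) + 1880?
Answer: 3761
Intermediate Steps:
(L(57) - 1368) + 1880 = (57² - 1368) + 1880 = (3249 - 1368) + 1880 = 1881 + 1880 = 3761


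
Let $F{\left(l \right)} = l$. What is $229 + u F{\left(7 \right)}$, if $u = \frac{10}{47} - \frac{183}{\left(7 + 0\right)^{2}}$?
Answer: $\frac{67230}{329} \approx 204.35$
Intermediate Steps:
$u = - \frac{8111}{2303}$ ($u = 10 \cdot \frac{1}{47} - \frac{183}{7^{2}} = \frac{10}{47} - \frac{183}{49} = - \frac{8111}{2303} \approx -3.5219$)
$229 + u F{\left(7 \right)} = 229 - \frac{8111}{329} = \frac{67230}{329}$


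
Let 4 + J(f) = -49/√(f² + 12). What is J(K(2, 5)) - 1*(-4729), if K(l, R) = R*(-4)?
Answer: 4725 - 49*√103/206 ≈ 4722.6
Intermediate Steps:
K(l, R) = -4*R
J(f) = -4 - 49/√(12 + f²) (J(f) = -4 - 49/√(f² + 12) = -4 - 49/√(12 + f²))
J(K(2, 5)) - 1*(-4729) = (-4 - 49/√(12 + (-4*5)²)) - 1*(-4729) = (-4 - 49/√(12 + (-20)²)) + 4729 = (-4 - 49/√(12 + 400)) + 4729 = (-4 - 49*√103/206) + 4729 = 4725 - 49*√103/206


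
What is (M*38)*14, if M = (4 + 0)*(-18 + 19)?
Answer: 2128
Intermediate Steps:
M = 4 (M = 4*1 = 4)
(M*38)*14 = (4*38)*14 = 152*14 = 2128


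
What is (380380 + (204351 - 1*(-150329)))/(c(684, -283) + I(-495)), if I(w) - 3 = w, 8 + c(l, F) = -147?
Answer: -735060/647 ≈ -1136.1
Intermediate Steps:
c(l, F) = -155 (c(l, F) = -8 - 147 = -155)
I(w) = 3 + w
(380380 + (204351 - 1*(-150329)))/(c(684, -283) + I(-495)) = (380380 + (204351 - 1*(-150329)))/(-155 + (3 - 495)) = (380380 + (204351 + 150329))/(-155 - 492) = (380380 + 354680)/(-647) = 735060*(-1/647) = -735060/647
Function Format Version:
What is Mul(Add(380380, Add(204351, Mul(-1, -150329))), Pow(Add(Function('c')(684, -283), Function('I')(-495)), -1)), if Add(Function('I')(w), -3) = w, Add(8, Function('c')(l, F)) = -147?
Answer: Rational(-735060, 647) ≈ -1136.1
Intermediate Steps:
Function('c')(l, F) = -155 (Function('c')(l, F) = Add(-8, -147) = -155)
Function('I')(w) = Add(3, w)
Mul(Add(380380, Add(204351, Mul(-1, -150329))), Pow(Add(Function('c')(684, -283), Function('I')(-495)), -1)) = Mul(Add(380380, Add(204351, Mul(-1, -150329))), Pow(Add(-155, Add(3, -495)), -1)) = Mul(Add(380380, Add(204351, 150329)), Pow(Add(-155, -492), -1)) = Mul(Add(380380, 354680), Pow(-647, -1)) = Mul(735060, Rational(-1, 647)) = Rational(-735060, 647)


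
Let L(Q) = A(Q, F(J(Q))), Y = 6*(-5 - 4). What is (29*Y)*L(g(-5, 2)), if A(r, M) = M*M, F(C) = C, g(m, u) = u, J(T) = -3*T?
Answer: -56376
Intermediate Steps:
Y = -54 (Y = 6*(-9) = -54)
A(r, M) = M²
L(Q) = 9*Q² (L(Q) = (-3*Q)² = 9*Q²)
(29*Y)*L(g(-5, 2)) = (29*(-54))*(9*2²) = -14094*4 = -1566*36 = -56376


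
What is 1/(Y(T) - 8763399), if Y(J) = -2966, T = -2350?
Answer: -1/8766365 ≈ -1.1407e-7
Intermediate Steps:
1/(Y(T) - 8763399) = 1/(-2966 - 8763399) = 1/(-8766365) = -1/8766365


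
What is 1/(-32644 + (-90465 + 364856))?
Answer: 1/241747 ≈ 4.1366e-6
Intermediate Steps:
1/(-32644 + (-90465 + 364856)) = 1/(-32644 + 274391) = 1/241747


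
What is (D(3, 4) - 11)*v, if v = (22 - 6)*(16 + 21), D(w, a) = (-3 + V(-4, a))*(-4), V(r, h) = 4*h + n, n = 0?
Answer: -37296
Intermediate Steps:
V(r, h) = 4*h (V(r, h) = 4*h + 0 = 4*h)
D(w, a) = 12 - 16*a (D(w, a) = (-3 + 4*a)*(-4) = 12 - 16*a)
v = 592 (v = 16*37 = 592)
(D(3, 4) - 11)*v = ((12 - 16*4) - 11)*592 = ((12 - 64) - 11)*592 = (-52 - 11)*592 = -63*592 = -37296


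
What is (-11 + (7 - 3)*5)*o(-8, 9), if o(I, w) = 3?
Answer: 27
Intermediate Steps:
(-11 + (7 - 3)*5)*o(-8, 9) = (-11 + (7 - 3)*5)*3 = (-11 + 4*5)*3 = (-11 + 20)*3 = 9*3 = 27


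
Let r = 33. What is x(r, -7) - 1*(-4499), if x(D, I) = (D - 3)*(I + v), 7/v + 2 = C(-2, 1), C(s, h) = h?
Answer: 4079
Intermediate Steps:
v = -7 (v = 7/(-2 + 1) = 7/(-1) = 7*(-1) = -7)
x(D, I) = (-7 + I)*(-3 + D) (x(D, I) = (D - 3)*(I - 7) = (-3 + D)*(-7 + I) = (-7 + I)*(-3 + D))
x(r, -7) - 1*(-4499) = (21 - 7*33 - 3*(-7) + 33*(-7)) - 1*(-4499) = (21 - 231 + 21 - 231) + 4499 = -420 + 4499 = 4079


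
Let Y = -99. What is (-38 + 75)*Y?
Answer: -3663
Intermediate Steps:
(-38 + 75)*Y = (-38 + 75)*(-99) = 37*(-99) = -3663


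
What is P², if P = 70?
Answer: 4900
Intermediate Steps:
P² = 70² = 4900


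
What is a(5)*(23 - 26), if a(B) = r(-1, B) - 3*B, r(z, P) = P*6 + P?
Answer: -60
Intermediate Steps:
r(z, P) = 7*P (r(z, P) = 6*P + P = 7*P)
a(B) = 4*B (a(B) = 7*B - 3*B = 4*B)
a(5)*(23 - 26) = (4*5)*(23 - 26) = 20*(-3) = -60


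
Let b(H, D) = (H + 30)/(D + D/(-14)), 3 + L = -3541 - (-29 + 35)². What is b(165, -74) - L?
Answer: 132355/37 ≈ 3577.2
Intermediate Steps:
L = -3580 (L = -3 + (-3541 - (-29 + 35)²) = -3 + (-3541 - 1*6²) = -3 + (-3541 - 1*36) = -3 + (-3541 - 36) = -3 - 3577 = -3580)
b(H, D) = 14*(30 + H)/(13*D) (b(H, D) = (30 + H)/(D + D*(-1/14)) = (30 + H)/(D - D/14) = (30 + H)/((13*D/14)) = (30 + H)*(14/(13*D)) = 14*(30 + H)/(13*D))
b(165, -74) - L = (14/13)*(30 + 165)/(-74) - 1*(-3580) = (14/13)*(-1/74)*195 + 3580 = -105/37 + 3580 = 132355/37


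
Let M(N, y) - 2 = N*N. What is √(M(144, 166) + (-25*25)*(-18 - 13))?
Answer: 3*√4457 ≈ 200.28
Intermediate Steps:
M(N, y) = 2 + N² (M(N, y) = 2 + N*N = 2 + N²)
√(M(144, 166) + (-25*25)*(-18 - 13)) = √((2 + 144²) + (-25*25)*(-18 - 13)) = √((2 + 20736) - 625*(-31)) = √(20738 + 19375) = √40113 = 3*√4457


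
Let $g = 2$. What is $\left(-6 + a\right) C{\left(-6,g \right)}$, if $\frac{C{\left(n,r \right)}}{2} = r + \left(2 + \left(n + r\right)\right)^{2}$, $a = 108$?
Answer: $1224$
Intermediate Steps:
$C{\left(n,r \right)} = 2 r + 2 \left(2 + n + r\right)^{2}$ ($C{\left(n,r \right)} = 2 \left(r + \left(2 + \left(n + r\right)\right)^{2}\right) = 2 \left(r + \left(2 + n + r\right)^{2}\right) = 2 r + 2 \left(2 + n + r\right)^{2}$)
$\left(-6 + a\right) C{\left(-6,g \right)} = \left(-6 + 108\right) \left(2 \cdot 2 + 2 \left(2 - 6 + 2\right)^{2}\right) = 102 \left(4 + 2 \left(-2\right)^{2}\right) = 102 \left(4 + 2 \cdot 4\right) = 102 \left(4 + 8\right) = 102 \cdot 12 = 1224$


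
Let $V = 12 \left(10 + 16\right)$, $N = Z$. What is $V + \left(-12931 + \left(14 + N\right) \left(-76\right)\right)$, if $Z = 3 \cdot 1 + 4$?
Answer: $-14215$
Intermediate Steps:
$Z = 7$ ($Z = 3 + 4 = 7$)
$N = 7$
$V = 312$ ($V = 12 \cdot 26 = 312$)
$V + \left(-12931 + \left(14 + N\right) \left(-76\right)\right) = 312 - \left(12931 - \left(14 + 7\right) \left(-76\right)\right) = 312 + \left(-12931 + 21 \left(-76\right)\right) = 312 - 14527 = -14215$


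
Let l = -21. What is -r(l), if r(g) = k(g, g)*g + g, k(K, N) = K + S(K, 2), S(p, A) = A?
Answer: -378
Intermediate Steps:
k(K, N) = 2 + K (k(K, N) = K + 2 = 2 + K)
r(g) = g + g*(2 + g) (r(g) = (2 + g)*g + g = g*(2 + g) + g = g + g*(2 + g))
-r(l) = -(-21)*(3 - 21) = -(-21)*(-18) = -1*378 = -378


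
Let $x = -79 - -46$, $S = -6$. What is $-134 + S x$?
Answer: $64$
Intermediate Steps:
$x = -33$ ($x = -79 + 46 = -33$)
$-134 + S x = -134 - -198 = -134 + 198 = 64$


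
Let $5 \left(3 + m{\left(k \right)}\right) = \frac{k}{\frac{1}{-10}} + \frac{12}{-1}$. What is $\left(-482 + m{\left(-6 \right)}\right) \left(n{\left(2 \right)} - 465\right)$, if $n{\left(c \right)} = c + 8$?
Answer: $216307$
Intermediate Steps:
$n{\left(c \right)} = 8 + c$
$m{\left(k \right)} = - \frac{27}{5} - 2 k$ ($m{\left(k \right)} = -3 + \frac{\frac{k}{\frac{1}{-10}} + \frac{12}{-1}}{5} = -3 + \frac{\frac{k}{- \frac{1}{10}} + 12 \left(-1\right)}{5} = -3 + \frac{k \left(-10\right) - 12}{5} = -3 + \frac{- 10 k - 12}{5} = -3 + \frac{-12 - 10 k}{5} = -3 - \left(\frac{12}{5} + 2 k\right) = - \frac{27}{5} - 2 k$)
$\left(-482 + m{\left(-6 \right)}\right) \left(n{\left(2 \right)} - 465\right) = \left(-482 - - \frac{33}{5}\right) \left(\left(8 + 2\right) - 465\right) = \left(-482 + \left(- \frac{27}{5} + 12\right)\right) \left(10 - 465\right) = \left(-482 + \frac{33}{5}\right) \left(-455\right) = \left(- \frac{2377}{5}\right) \left(-455\right) = 216307$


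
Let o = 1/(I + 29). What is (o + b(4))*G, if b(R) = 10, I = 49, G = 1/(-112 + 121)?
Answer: 781/702 ≈ 1.1125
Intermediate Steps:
G = 1/9 ≈ 0.11111
o = 1/78 (o = 1/(49 + 29) = 1/78 ≈ 0.012821)
(o + b(4))*G = (1/78 + 10)*(1/9) = (781/78)*(1/9) = 781/702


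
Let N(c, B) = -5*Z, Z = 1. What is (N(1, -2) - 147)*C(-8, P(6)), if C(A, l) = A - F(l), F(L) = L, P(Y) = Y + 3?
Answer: 2584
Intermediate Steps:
P(Y) = 3 + Y
C(A, l) = A - l
N(c, B) = -5 (N(c, B) = -5*1 = -5)
(N(1, -2) - 147)*C(-8, P(6)) = (-5 - 147)*(-8 - (3 + 6)) = -152*(-8 - 1*9) = -152*(-8 - 9) = -152*(-17) = 2584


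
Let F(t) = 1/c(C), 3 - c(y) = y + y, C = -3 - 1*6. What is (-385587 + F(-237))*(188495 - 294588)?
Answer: 859069607318/21 ≈ 4.0908e+10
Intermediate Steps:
C = -9 (C = -3 - 6 = -9)
c(y) = 3 - 2*y (c(y) = 3 - (y + y) = 3 - 2*y)
F(t) = 1/21 (F(t) = 1/(3 - 2*(-9)) = 1/(3 + 18) = 1/21)
(-385587 + F(-237))*(188495 - 294588) = (-385587 + 1/21)*(188495 - 294588) = -8097326/21*(-106093) = 859069607318/21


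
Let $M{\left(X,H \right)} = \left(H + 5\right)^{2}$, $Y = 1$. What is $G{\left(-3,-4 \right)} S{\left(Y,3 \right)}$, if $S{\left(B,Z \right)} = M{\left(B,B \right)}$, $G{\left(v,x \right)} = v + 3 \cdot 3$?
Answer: $216$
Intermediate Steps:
$G{\left(v,x \right)} = 9 + v$ ($G{\left(v,x \right)} = v + 9 = 9 + v$)
$M{\left(X,H \right)} = \left(5 + H\right)^{2}$
$S{\left(B,Z \right)} = \left(5 + B\right)^{2}$
$G{\left(-3,-4 \right)} S{\left(Y,3 \right)} = \left(9 - 3\right) \left(5 + 1\right)^{2} = 6 \cdot 6^{2} = 6 \cdot 36 = 216$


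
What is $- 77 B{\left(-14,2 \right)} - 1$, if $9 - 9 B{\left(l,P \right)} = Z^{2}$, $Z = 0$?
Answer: $-78$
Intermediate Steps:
$B{\left(l,P \right)} = 1$ ($B{\left(l,P \right)} = 1 - \frac{0^{2}}{9} = 1 - 0 = 1 + 0 = 1$)
$- 77 B{\left(-14,2 \right)} - 1 = \left(-77\right) 1 - 1 = -77 - 1 = -78$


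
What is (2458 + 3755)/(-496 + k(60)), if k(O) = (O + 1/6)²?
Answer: 223668/112465 ≈ 1.9888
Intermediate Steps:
k(O) = (⅙ + O)² (k(O) = (O + ⅙)² = (⅙ + O)²)
(2458 + 3755)/(-496 + k(60)) = (2458 + 3755)/(-496 + (1 + 6*60)²/36) = 6213/(-496 + (1 + 360)²/36) = 6213/(-496 + (1/36)*361²) = 6213/(-496 + (1/36)*130321) = 6213/(-496 + 130321/36) = 6213/(112465/36) = 6213*(36/112465) = 223668/112465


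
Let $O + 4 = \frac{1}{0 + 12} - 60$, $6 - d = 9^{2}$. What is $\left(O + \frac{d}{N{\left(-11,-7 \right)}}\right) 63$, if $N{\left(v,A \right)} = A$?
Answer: $- \frac{13407}{4} \approx -3351.8$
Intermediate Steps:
$d = -75$ ($d = 6 - 9^{2} = 6 - 81 = -75$)
$O = - \frac{767}{12}$ ($O = -4 - \left(60 - \frac{1}{0 + 12}\right) = -4 - \left(60 - \frac{1}{12}\right) = -4 + \left(\frac{1}{12} - 60\right) = -4 - \frac{719}{12} = - \frac{767}{12} \approx -63.917$)
$\left(O + \frac{d}{N{\left(-11,-7 \right)}}\right) 63 = \left(- \frac{767}{12} - \frac{75}{-7}\right) 63 = \left(- \frac{767}{12} - - \frac{75}{7}\right) 63 = \left(- \frac{767}{12} + \frac{75}{7}\right) 63 = \left(- \frac{4469}{84}\right) 63 = - \frac{13407}{4}$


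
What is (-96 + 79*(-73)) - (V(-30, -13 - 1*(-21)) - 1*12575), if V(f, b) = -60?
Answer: 6772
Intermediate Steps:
(-96 + 79*(-73)) - (V(-30, -13 - 1*(-21)) - 1*12575) = (-96 + 79*(-73)) - (-60 - 1*12575) = (-96 - 5767) - (-60 - 12575) = -5863 - 1*(-12635) = -5863 + 12635 = 6772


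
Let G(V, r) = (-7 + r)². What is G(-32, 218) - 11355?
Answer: 33166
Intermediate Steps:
G(-32, 218) - 11355 = (-7 + 218)² - 11355 = 211² - 11355 = 44521 - 11355 = 33166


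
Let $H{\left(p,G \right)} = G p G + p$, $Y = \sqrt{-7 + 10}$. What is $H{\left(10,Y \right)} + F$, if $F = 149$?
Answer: $189$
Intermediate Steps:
$Y = \sqrt{3} \approx 1.732$
$H{\left(p,G \right)} = p + p G^{2}$ ($H{\left(p,G \right)} = p G^{2} + p = p + p G^{2}$)
$H{\left(10,Y \right)} + F = 10 \left(1 + \left(\sqrt{3}\right)^{2}\right) + 149 = 10 \left(1 + 3\right) + 149 = 10 \cdot 4 + 149 = 40 + 149 = 189$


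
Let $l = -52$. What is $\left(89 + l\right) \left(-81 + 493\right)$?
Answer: $15244$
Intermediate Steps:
$\left(89 + l\right) \left(-81 + 493\right) = \left(89 - 52\right) \left(-81 + 493\right) = 37 \cdot 412 = 15244$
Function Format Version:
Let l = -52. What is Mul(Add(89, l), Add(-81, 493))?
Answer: 15244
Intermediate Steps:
Mul(Add(89, l), Add(-81, 493)) = Mul(Add(89, -52), Add(-81, 493)) = Mul(37, 412) = 15244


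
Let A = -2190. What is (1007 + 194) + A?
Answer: -989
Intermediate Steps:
(1007 + 194) + A = (1007 + 194) - 2190 = 1201 - 2190 = -989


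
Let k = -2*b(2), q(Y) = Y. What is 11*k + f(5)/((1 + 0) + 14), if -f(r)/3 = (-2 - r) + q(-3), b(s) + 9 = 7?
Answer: 46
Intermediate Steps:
b(s) = -2 (b(s) = -9 + 7 = -2)
f(r) = 15 + 3*r (f(r) = -3*((-2 - r) - 3) = -3*(-5 - r) = 15 + 3*r)
k = 4 (k = -2*(-2) = 4)
11*k + f(5)/((1 + 0) + 14) = 11*4 + (15 + 3*5)/((1 + 0) + 14) = 44 + (15 + 15)/(1 + 14) = 44 + 30/15 = 44 + 30*(1/15) = 44 + 2 = 46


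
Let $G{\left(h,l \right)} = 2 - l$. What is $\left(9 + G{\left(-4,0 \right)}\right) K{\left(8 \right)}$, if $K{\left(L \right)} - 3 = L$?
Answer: $121$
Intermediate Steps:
$K{\left(L \right)} = 3 + L$
$\left(9 + G{\left(-4,0 \right)}\right) K{\left(8 \right)} = \left(9 + \left(2 - 0\right)\right) \left(3 + 8\right) = \left(9 + \left(2 + 0\right)\right) 11 = \left(9 + 2\right) 11 = 11 \cdot 11 = 121$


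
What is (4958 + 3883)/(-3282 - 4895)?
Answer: -8841/8177 ≈ -1.0812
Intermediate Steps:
(4958 + 3883)/(-3282 - 4895) = 8841/(-8177) = 8841*(-1/8177) = -8841/8177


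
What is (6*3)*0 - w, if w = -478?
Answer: 478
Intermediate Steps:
(6*3)*0 - w = (6*3)*0 - 1*(-478) = 18*0 + 478 = 0 + 478 = 478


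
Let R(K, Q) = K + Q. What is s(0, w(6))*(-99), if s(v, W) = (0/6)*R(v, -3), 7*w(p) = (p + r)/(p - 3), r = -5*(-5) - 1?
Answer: 0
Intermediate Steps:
r = 24 (r = 25 - 1 = 24)
w(p) = (24 + p)/(7*(-3 + p)) (w(p) = ((p + 24)/(p - 3))/7 = ((24 + p)/(-3 + p))/7 = (24 + p)/(7*(-3 + p)))
s(v, W) = 0 (s(v, W) = (0/6)*(v - 3) = ((⅙)*0)*(-3 + v) = 0*(-3 + v) = 0)
s(0, w(6))*(-99) = 0*(-99) = 0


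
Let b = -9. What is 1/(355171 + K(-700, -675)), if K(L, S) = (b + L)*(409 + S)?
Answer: 1/543765 ≈ 1.8390e-6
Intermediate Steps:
K(L, S) = (-9 + L)*(409 + S)
1/(355171 + K(-700, -675)) = 1/(355171 + (-3681 - 9*(-675) + 409*(-700) - 700*(-675))) = 1/(355171 + (-3681 + 6075 - 286300 + 472500)) = 1/(355171 + 188594) = 1/543765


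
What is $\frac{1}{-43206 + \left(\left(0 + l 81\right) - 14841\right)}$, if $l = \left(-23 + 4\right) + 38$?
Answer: $- \frac{1}{56508} \approx -1.7697 \cdot 10^{-5}$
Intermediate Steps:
$l = 19$ ($l = -19 + 38 = 19$)
$\frac{1}{-43206 + \left(\left(0 + l 81\right) - 14841\right)} = \frac{1}{-43206 + \left(\left(0 + 19 \cdot 81\right) - 14841\right)} = \frac{1}{-43206 + \left(\left(0 + 1539\right) - 14841\right)} = \frac{1}{-43206 + \left(1539 - 14841\right)} = \frac{1}{-43206 - 13302} = \frac{1}{-56508} = - \frac{1}{56508}$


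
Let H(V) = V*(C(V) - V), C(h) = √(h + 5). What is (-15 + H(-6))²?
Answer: 2565 + 612*I ≈ 2565.0 + 612.0*I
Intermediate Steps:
C(h) = √(5 + h)
H(V) = V*(√(5 + V) - V)
(-15 + H(-6))² = (-15 - 6*(√(5 - 6) - 1*(-6)))² = (-15 - 6*(√(-1) + 6))² = (-15 - 6*(I + 6))² = (-15 - 6*(6 + I))² = (-15 + (-36 - 6*I))² = (-51 - 6*I)²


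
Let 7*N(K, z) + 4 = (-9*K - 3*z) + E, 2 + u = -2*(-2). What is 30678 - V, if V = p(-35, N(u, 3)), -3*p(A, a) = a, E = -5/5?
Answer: 644206/21 ≈ 30676.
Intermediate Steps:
E = -1 (E = -5*⅕ = -1)
u = 2 (u = -2 - 2*(-2) = -2 + 4 = 2)
N(K, z) = -5/7 - 9*K/7 - 3*z/7 (N(K, z) = -4/7 + ((-9*K - 3*z) - 1)/7 = -4/7 + (-1 - 9*K - 3*z)/7 = -4/7 + (-⅐ - 9*K/7 - 3*z/7) = -5/7 - 9*K/7 - 3*z/7)
p(A, a) = -a/3
V = 32/21 (V = -(-5/7 - 9/7*2 - 3/7*3)/3 = -(-5/7 - 18/7 - 9/7)/3 = -⅓*(-32/7) = 32/21 ≈ 1.5238)
30678 - V = 30678 - 1*32/21 = 30678 - 32/21 = 644206/21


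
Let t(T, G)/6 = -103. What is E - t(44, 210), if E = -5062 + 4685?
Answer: 241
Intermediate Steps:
t(T, G) = -618 (t(T, G) = 6*(-103) = -618)
E = -377
E - t(44, 210) = -377 - 1*(-618) = -377 + 618 = 241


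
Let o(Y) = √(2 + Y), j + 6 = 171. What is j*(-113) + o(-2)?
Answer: -18645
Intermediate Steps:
j = 165 (j = -6 + 171 = 165)
j*(-113) + o(-2) = 165*(-113) + √(2 - 2) = -18645 + √0 = -18645 + 0 = -18645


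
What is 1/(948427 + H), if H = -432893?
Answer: 1/515534 ≈ 1.9397e-6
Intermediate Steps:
1/(948427 + H) = 1/(948427 - 432893) = 1/515534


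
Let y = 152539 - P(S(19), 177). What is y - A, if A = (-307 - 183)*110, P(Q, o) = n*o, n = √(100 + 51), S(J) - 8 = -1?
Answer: 206439 - 177*√151 ≈ 2.0426e+5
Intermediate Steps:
S(J) = 7 (S(J) = 8 - 1 = 7)
n = √151 ≈ 12.288
P(Q, o) = o*√151 (P(Q, o) = √151*o = o*√151)
y = 152539 - 177*√151 ≈ 1.5036e+5
A = -53900 (A = -490*110 = -53900)
y - A = (152539 - 177*√151) - 1*(-53900) = (152539 - 177*√151) + 53900 = 206439 - 177*√151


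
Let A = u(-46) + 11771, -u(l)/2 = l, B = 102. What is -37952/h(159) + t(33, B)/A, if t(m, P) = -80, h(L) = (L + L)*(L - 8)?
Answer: -227033008/284818767 ≈ -0.79711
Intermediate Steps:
h(L) = 2*L*(-8 + L) (h(L) = (2*L)*(-8 + L) = 2*L*(-8 + L))
u(l) = -2*l
A = 11863 (A = -2*(-46) + 11771 = 92 + 11771 = 11863)
-37952/h(159) + t(33, B)/A = -37952*1/(318*(-8 + 159)) - 80/11863 = -37952/(2*159*151) - 80*1/11863 = -37952/48018 - 80/11863 = -37952*1/48018 - 80/11863 = -18976/24009 - 80/11863 = -227033008/284818767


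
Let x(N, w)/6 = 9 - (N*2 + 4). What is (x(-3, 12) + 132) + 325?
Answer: 523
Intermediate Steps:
x(N, w) = 30 - 12*N (x(N, w) = 6*(9 - (N*2 + 4)) = 6*(9 - (2*N + 4)) = 6*(9 - (4 + 2*N)) = 6*(9 + (-4 - 2*N)) = 6*(5 - 2*N) = 30 - 12*N)
(x(-3, 12) + 132) + 325 = ((30 - 12*(-3)) + 132) + 325 = ((30 + 36) + 132) + 325 = (66 + 132) + 325 = 198 + 325 = 523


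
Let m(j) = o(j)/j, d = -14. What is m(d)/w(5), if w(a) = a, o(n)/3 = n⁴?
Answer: -8232/5 ≈ -1646.4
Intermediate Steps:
o(n) = 3*n⁴
m(j) = 3*j³ (m(j) = (3*j⁴)/j = 3*j³)
m(d)/w(5) = (3*(-14)³)/5 = (3*(-2744))*(⅕) = -8232*⅕ = -8232/5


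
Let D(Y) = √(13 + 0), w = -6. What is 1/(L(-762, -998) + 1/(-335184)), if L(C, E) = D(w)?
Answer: 335184/1460528080127 + 112348313856*√13/1460528080127 ≈ 0.27735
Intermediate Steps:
D(Y) = √13
L(C, E) = √13
1/(L(-762, -998) + 1/(-335184)) = 1/(√13 + 1/(-335184)) = 1/(√13 - 1/335184) = 1/(-1/335184 + √13)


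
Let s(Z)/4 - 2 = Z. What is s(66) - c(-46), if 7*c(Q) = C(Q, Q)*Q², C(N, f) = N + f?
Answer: 196576/7 ≈ 28082.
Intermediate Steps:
s(Z) = 8 + 4*Z
c(Q) = 2*Q³/7 (c(Q) = ((Q + Q)*Q²)/7 = ((2*Q)*Q²)/7 = (2*Q³)/7 = 2*Q³/7)
s(66) - c(-46) = (8 + 4*66) - 2*(-46)³/7 = (8 + 264) - 2*(-97336)/7 = 272 - 1*(-194672/7) = 272 + 194672/7 = 196576/7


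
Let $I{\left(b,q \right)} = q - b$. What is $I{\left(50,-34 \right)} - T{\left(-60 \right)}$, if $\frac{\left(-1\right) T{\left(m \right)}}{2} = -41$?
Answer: $-166$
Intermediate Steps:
$T{\left(m \right)} = 82$ ($T{\left(m \right)} = \left(-2\right) \left(-41\right) = 82$)
$I{\left(50,-34 \right)} - T{\left(-60 \right)} = \left(-34 - 50\right) - 82 = -84 - 82 = -166$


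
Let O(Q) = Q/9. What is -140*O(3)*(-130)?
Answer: 18200/3 ≈ 6066.7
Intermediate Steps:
O(Q) = Q/9 (O(Q) = Q*(1/9) = Q/9)
-140*O(3)*(-130) = -140*3/9*(-130) = -140*1/3*(-130) = -140/3*(-130) = 18200/3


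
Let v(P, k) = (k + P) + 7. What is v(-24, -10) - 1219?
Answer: -1246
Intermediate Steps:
v(P, k) = 7 + P + k (v(P, k) = (P + k) + 7 = 7 + P + k)
v(-24, -10) - 1219 = (7 - 24 - 10) - 1219 = -27 - 1219 = -1246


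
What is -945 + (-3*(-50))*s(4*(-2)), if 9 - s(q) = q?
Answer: 1605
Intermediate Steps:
s(q) = 9 - q
-945 + (-3*(-50))*s(4*(-2)) = -945 + (-3*(-50))*(9 - 4*(-2)) = -945 + 150*(9 - 1*(-8)) = -945 + 150*(9 + 8) = -945 + 150*17 = -945 + 2550 = 1605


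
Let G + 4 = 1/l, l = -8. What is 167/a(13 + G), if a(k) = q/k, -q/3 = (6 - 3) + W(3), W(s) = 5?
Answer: -11857/192 ≈ -61.755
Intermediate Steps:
G = -33/8 (G = -4 + 1/(-8) = -4 - ⅛ = -33/8 ≈ -4.1250)
q = -24 (q = -3*((6 - 3) + 5) = -3*(3 + 5) = -3*8 = -24)
a(k) = -24/k
167/a(13 + G) = 167/((-24/(13 - 33/8))) = 167/((-24/71/8)) = 167/((-24*8/71)) = 167/(-192/71) = 167*(-71/192) = -11857/192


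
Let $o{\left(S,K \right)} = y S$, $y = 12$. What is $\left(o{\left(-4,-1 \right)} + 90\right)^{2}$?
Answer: $1764$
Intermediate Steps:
$o{\left(S,K \right)} = 12 S$
$\left(o{\left(-4,-1 \right)} + 90\right)^{2} = \left(12 \left(-4\right) + 90\right)^{2} = \left(-48 + 90\right)^{2} = 42^{2} = 1764$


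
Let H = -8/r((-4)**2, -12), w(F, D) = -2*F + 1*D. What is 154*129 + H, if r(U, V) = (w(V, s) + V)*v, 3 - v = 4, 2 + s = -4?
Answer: 59602/3 ≈ 19867.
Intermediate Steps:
s = -6 (s = -2 - 4 = -6)
v = -1 (v = 3 - 1*4 = 3 - 4 = -1)
w(F, D) = D - 2*F (w(F, D) = -2*F + D = D - 2*F)
r(U, V) = 6 + V (r(U, V) = ((-6 - 2*V) + V)*(-1) = (-6 - V)*(-1) = 6 + V)
H = 4/3 (H = -8/(6 - 12) = -8/(-6) = -8*(-1/6) = 4/3 ≈ 1.3333)
154*129 + H = 154*129 + 4/3 = 19866 + 4/3 = 59602/3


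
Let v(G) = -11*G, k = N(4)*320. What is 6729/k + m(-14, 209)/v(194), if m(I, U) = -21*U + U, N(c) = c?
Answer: 895913/124160 ≈ 7.2158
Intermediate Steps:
k = 1280 (k = 4*320 = 1280)
m(I, U) = -20*U
6729/k + m(-14, 209)/v(194) = 6729/1280 + (-20*209)/((-11*194)) = 6729*(1/1280) - 4180/(-2134) = 6729/1280 - 4180*(-1/2134) = 6729/1280 + 190/97 = 895913/124160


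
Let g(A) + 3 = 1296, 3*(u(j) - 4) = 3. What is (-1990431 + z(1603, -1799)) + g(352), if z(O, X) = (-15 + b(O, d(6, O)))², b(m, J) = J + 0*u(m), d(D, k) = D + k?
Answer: 551698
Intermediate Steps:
u(j) = 5 (u(j) = 4 + (⅓)*3 = 4 + 1 = 5)
b(m, J) = J (b(m, J) = J + 0*5 = J + 0 = J)
g(A) = 1293 (g(A) = -3 + 1296 = 1293)
z(O, X) = (-9 + O)² (z(O, X) = (-15 + (6 + O))² = (-9 + O)²)
(-1990431 + z(1603, -1799)) + g(352) = (-1990431 + (-9 + 1603)²) + 1293 = (-1990431 + 1594²) + 1293 = (-1990431 + 2540836) + 1293 = 550405 + 1293 = 551698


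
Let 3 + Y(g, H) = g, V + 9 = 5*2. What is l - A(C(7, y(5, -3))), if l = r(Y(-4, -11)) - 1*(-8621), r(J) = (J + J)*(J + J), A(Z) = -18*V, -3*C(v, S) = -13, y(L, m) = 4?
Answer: 8835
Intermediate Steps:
V = 1 (V = -9 + 5*2 = -9 + 10 = 1)
C(v, S) = 13/3 (C(v, S) = -1/3*(-13) = 13/3)
A(Z) = -18 (A(Z) = -18*1 = -18)
Y(g, H) = -3 + g
r(J) = 4*J**2 (r(J) = (2*J)*(2*J) = 4*J**2)
l = 8817 (l = 4*(-3 - 4)**2 - 1*(-8621) = 4*(-7)**2 + 8621 = 4*49 + 8621 = 196 + 8621 = 8817)
l - A(C(7, y(5, -3))) = 8817 - 1*(-18) = 8817 + 18 = 8835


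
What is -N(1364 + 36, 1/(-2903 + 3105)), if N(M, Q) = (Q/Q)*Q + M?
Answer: -282801/202 ≈ -1400.0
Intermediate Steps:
N(M, Q) = M + Q (N(M, Q) = 1*Q + M = Q + M = M + Q)
-N(1364 + 36, 1/(-2903 + 3105)) = -((1364 + 36) + 1/(-2903 + 3105)) = -(1400 + 1/202) = -1*282801/202 = -282801/202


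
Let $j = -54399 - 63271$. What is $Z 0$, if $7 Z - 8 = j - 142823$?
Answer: $0$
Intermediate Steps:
$j = -117670$
$Z = - \frac{260485}{7}$ ($Z = \frac{8}{7} + \frac{-117670 - 142823}{7} = \frac{8}{7} + \frac{1}{7} \left(-260493\right) = \frac{8}{7} - \frac{260493}{7} = - \frac{260485}{7} \approx -37212.0$)
$Z 0 = \left(- \frac{260485}{7}\right) 0 = 0$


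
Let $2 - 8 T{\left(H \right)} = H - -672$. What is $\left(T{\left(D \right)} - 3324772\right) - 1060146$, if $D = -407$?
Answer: $- \frac{35079607}{8} \approx -4.385 \cdot 10^{6}$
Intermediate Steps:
$T{\left(H \right)} = - \frac{335}{4} - \frac{H}{8}$ ($T{\left(H \right)} = \frac{1}{4} - \frac{H - -672}{8} = \frac{1}{4} - \frac{H + 672}{8} = \frac{1}{4} - \frac{672 + H}{8} = \frac{1}{4} - \left(84 + \frac{H}{8}\right) = - \frac{335}{4} - \frac{H}{8}$)
$\left(T{\left(D \right)} - 3324772\right) - 1060146 = \left(\left(- \frac{335}{4} - - \frac{407}{8}\right) - 3324772\right) - 1060146 = \left(\left(- \frac{335}{4} + \frac{407}{8}\right) - 3324772\right) - 1060146 = \left(- \frac{263}{8} - 3324772\right) - 1060146 = - \frac{26598439}{8} - 1060146 = - \frac{35079607}{8}$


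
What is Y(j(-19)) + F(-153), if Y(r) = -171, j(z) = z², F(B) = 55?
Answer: -116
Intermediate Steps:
Y(j(-19)) + F(-153) = -171 + 55 = -116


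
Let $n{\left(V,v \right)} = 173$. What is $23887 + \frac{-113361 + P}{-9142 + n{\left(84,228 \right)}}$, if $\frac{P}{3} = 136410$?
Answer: $\frac{213946634}{8969} \approx 23854.0$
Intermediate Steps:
$P = 409230$ ($P = 3 \cdot 136410 = 409230$)
$23887 + \frac{-113361 + P}{-9142 + n{\left(84,228 \right)}} = 23887 + \frac{-113361 + 409230}{-9142 + 173} = 23887 + \frac{295869}{-8969} = 23887 + 295869 \left(- \frac{1}{8969}\right) = 23887 - \frac{295869}{8969} = \frac{213946634}{8969}$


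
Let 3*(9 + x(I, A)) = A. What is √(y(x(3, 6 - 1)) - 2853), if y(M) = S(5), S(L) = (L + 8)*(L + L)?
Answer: I*√2723 ≈ 52.182*I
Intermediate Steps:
x(I, A) = -9 + A/3
S(L) = 2*L*(8 + L) (S(L) = (8 + L)*(2*L) = 2*L*(8 + L))
y(M) = 130 (y(M) = 2*5*(8 + 5) = 2*5*13 = 130)
√(y(x(3, 6 - 1)) - 2853) = √(130 - 2853) = √(-2723) = I*√2723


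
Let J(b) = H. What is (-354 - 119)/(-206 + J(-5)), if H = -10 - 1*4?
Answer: 43/20 ≈ 2.1500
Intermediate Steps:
H = -14 (H = -10 - 4 = -14)
J(b) = -14
(-354 - 119)/(-206 + J(-5)) = (-354 - 119)/(-206 - 14) = -473/(-220) = -473*(-1/220) = 43/20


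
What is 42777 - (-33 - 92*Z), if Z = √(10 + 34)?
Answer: 42810 + 184*√11 ≈ 43420.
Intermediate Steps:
Z = 2*√11 (Z = √44 = 2*√11 ≈ 6.6332)
42777 - (-33 - 92*Z) = 42777 - (-33 - 184*√11) = 42777 + (33 + 184*√11) = 42810 + 184*√11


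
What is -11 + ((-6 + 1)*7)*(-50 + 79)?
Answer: -1026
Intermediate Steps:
-11 + ((-6 + 1)*7)*(-50 + 79) = -11 - 5*7*29 = -11 - 35*29 = -11 - 1015 = -1026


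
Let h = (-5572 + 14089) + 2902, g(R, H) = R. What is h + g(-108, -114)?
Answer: 11311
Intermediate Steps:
h = 11419 (h = 8517 + 2902 = 11419)
h + g(-108, -114) = 11419 - 108 = 11311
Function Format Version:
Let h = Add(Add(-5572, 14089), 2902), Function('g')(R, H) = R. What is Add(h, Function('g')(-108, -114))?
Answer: 11311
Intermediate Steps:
h = 11419 (h = Add(8517, 2902) = 11419)
Add(h, Function('g')(-108, -114)) = Add(11419, -108) = 11311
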